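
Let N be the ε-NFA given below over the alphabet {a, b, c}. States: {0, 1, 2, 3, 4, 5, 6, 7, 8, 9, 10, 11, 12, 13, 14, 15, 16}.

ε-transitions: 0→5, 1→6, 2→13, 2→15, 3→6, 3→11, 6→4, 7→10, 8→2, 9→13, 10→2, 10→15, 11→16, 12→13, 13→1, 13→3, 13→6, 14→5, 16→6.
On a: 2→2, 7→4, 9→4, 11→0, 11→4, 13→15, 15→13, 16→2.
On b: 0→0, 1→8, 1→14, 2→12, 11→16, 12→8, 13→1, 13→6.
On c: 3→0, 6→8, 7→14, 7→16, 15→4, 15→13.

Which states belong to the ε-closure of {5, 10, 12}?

{1, 2, 3, 4, 5, 6, 10, 11, 12, 13, 15, 16}

Start with {5, 10, 12}.
From 10 via ε: add 2, 15.
From 12 via ε: add 13.
From 13 via ε: add 1, 3, 6.
From 3 via ε: add 11.
From 6 via ε: add 4.
From 11 via ε: add 16.
No new states can be added; the closed set is {1, 2, 3, 4, 5, 6, 10, 11, 12, 13, 15, 16}.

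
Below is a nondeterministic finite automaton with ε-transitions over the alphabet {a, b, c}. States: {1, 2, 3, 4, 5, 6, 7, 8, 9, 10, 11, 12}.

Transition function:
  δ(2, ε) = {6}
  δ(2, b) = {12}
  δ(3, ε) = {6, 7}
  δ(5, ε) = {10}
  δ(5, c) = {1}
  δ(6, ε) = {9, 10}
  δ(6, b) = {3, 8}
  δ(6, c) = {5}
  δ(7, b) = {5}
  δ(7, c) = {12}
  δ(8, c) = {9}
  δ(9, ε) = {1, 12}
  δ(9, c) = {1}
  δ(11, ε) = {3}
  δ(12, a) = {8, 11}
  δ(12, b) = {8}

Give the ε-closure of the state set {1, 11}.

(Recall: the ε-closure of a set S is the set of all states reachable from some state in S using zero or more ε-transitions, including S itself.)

{1, 3, 6, 7, 9, 10, 11, 12}

Start with {1, 11}.
From 11 via ε: add 3.
From 3 via ε: add 6, 7.
From 6 via ε: add 9, 10.
From 9 via ε: add 12.
No new states can be added; the closed set is {1, 3, 6, 7, 9, 10, 11, 12}.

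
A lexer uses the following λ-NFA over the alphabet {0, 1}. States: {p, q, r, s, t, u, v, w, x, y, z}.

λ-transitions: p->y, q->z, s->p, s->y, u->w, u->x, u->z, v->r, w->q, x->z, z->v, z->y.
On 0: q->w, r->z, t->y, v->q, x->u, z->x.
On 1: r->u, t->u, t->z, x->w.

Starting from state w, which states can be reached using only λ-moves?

{q, r, v, w, y, z}

Start with {w}.
From w via λ: add q.
From q via λ: add z.
From z via λ: add v, y.
From v via λ: add r.
No new states can be added; the closed set is {q, r, v, w, y, z}.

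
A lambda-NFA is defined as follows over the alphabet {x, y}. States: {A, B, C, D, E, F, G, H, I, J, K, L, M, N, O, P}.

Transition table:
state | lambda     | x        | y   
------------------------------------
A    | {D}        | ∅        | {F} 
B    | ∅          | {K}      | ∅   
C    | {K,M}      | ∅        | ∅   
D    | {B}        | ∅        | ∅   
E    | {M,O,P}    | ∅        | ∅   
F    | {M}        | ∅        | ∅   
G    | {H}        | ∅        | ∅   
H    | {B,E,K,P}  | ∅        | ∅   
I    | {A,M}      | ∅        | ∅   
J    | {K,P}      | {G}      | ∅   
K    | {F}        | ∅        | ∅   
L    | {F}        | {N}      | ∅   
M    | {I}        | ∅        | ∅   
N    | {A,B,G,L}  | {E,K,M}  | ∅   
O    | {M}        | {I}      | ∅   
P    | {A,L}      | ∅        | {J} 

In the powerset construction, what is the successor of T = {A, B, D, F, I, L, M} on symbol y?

A on y → {F}.
No y-transition from B, D, F, I, L, M.
Union after reading y: {F}.
Now take the lambda-closure:
From F via lambda: add M.
From M via lambda: add I.
From I via lambda: add A.
From A via lambda: add D.
From D via lambda: add B.
No new states can be added; the closed set is {A, B, D, F, I, M}.

{A, B, D, F, I, M}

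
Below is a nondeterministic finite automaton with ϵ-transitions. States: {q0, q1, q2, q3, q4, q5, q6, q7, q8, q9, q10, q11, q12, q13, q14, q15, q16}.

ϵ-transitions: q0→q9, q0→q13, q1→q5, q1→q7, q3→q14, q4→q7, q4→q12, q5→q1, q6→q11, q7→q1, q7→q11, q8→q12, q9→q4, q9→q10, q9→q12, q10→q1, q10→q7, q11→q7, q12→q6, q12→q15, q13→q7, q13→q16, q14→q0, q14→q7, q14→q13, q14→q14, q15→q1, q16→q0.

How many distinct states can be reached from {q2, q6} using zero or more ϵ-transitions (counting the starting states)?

Start with {q2, q6}.
From q6 via ϵ: add q11.
From q11 via ϵ: add q7.
From q7 via ϵ: add q1.
From q1 via ϵ: add q5.
ϵ-closure = {q1, q2, q5, q6, q7, q11}, which has 6 states.

6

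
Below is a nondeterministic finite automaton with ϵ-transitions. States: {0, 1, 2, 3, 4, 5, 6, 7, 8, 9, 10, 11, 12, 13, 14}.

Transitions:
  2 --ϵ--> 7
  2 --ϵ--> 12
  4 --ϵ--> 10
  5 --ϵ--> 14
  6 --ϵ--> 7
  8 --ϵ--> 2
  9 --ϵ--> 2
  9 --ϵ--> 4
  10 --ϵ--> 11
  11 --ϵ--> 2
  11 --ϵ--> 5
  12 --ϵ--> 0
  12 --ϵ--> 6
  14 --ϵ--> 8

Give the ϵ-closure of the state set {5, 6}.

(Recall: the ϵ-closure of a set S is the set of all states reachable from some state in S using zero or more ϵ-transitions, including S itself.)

Start with {5, 6}.
From 5 via ϵ: add 14.
From 6 via ϵ: add 7.
From 14 via ϵ: add 8.
From 8 via ϵ: add 2.
From 2 via ϵ: add 12.
From 12 via ϵ: add 0.
No new states can be added; the closed set is {0, 2, 5, 6, 7, 8, 12, 14}.

{0, 2, 5, 6, 7, 8, 12, 14}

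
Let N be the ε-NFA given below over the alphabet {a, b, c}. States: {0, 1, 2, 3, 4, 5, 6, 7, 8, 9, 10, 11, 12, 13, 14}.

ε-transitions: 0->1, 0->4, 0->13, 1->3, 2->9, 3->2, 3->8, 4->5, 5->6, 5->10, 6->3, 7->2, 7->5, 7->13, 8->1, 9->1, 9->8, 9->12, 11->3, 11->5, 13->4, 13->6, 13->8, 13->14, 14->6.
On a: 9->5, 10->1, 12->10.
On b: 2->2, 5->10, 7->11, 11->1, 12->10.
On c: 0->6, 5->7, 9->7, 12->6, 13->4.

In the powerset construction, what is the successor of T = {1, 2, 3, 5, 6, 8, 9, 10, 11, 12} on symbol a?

9 on a → {5}.
10 on a → {1}.
12 on a → {10}.
No a-transition from 1, 2, 3, 5, 6, 8, 11.
Union after reading a: {1, 5, 10}.
Now take the ε-closure:
From 1 via ε: add 3.
From 5 via ε: add 6.
From 3 via ε: add 2, 8.
From 2 via ε: add 9.
From 9 via ε: add 12.
No new states can be added; the closed set is {1, 2, 3, 5, 6, 8, 9, 10, 12}.

{1, 2, 3, 5, 6, 8, 9, 10, 12}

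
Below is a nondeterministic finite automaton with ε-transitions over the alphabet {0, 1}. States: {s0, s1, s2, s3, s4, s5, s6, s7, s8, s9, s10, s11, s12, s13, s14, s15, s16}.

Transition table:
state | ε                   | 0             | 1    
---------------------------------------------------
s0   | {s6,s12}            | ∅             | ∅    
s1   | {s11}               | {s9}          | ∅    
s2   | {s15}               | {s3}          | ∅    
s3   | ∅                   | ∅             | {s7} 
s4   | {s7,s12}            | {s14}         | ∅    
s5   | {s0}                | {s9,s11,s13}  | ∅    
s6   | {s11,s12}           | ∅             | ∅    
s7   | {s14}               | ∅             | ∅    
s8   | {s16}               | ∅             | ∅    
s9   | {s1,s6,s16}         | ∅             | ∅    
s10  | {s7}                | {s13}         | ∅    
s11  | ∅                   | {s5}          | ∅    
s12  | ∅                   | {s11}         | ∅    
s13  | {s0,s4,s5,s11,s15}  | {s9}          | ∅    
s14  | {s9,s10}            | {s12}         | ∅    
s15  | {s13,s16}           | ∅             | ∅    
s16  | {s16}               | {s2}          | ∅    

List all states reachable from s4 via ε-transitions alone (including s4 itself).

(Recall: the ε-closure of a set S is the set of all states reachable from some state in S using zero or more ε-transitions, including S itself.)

Start with {s4}.
From s4 via ε: add s7, s12.
From s7 via ε: add s14.
From s14 via ε: add s9, s10.
From s9 via ε: add s1, s6, s16.
From s1 via ε: add s11.
No new states can be added; the closed set is {s1, s4, s6, s7, s9, s10, s11, s12, s14, s16}.

{s1, s4, s6, s7, s9, s10, s11, s12, s14, s16}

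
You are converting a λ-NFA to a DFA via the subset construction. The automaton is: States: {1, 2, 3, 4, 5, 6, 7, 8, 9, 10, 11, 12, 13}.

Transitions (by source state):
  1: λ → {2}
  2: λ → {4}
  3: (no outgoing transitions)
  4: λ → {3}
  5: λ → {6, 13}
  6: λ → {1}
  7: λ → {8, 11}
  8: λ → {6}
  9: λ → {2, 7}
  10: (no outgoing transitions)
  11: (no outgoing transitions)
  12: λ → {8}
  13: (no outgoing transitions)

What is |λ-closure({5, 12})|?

Start with {5, 12}.
From 5 via λ: add 6, 13.
From 12 via λ: add 8.
From 6 via λ: add 1.
From 1 via λ: add 2.
From 2 via λ: add 4.
From 4 via λ: add 3.
λ-closure = {1, 2, 3, 4, 5, 6, 8, 12, 13}, which has 9 states.

9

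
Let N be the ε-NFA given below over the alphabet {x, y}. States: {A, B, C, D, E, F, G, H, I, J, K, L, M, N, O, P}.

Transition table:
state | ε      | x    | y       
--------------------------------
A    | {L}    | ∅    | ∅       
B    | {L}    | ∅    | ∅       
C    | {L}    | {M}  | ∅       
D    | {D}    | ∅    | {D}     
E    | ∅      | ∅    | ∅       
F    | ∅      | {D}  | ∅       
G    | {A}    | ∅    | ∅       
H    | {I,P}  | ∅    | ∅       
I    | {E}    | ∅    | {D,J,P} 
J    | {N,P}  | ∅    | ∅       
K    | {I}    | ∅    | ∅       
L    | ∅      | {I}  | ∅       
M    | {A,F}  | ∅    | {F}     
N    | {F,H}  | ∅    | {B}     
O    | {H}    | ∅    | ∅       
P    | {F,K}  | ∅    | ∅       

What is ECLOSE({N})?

{E, F, H, I, K, N, P}

Start with {N}.
From N via ε: add F, H.
From H via ε: add I, P.
From I via ε: add E.
From P via ε: add K.
No new states can be added; the closed set is {E, F, H, I, K, N, P}.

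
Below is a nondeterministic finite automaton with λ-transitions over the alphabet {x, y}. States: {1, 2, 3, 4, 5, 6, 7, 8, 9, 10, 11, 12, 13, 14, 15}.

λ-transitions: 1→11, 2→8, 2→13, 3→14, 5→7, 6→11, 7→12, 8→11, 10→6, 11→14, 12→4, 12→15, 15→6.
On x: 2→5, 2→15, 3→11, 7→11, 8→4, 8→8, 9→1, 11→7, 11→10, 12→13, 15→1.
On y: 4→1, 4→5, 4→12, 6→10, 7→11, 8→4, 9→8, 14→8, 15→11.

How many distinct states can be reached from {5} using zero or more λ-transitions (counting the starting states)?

Start with {5}.
From 5 via λ: add 7.
From 7 via λ: add 12.
From 12 via λ: add 4, 15.
From 15 via λ: add 6.
From 6 via λ: add 11.
From 11 via λ: add 14.
λ-closure = {4, 5, 6, 7, 11, 12, 14, 15}, which has 8 states.

8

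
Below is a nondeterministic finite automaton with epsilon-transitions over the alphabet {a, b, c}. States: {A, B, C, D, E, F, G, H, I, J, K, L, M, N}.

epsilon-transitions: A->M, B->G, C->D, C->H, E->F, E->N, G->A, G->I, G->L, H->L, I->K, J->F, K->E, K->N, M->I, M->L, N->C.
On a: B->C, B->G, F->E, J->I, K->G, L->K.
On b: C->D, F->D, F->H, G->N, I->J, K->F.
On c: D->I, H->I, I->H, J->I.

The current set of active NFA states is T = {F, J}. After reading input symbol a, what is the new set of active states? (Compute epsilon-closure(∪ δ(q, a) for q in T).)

F on a → {E}.
J on a → {I}.
Union after reading a: {E, I}.
Now take the epsilon-closure:
From E via epsilon: add F, N.
From I via epsilon: add K.
From N via epsilon: add C.
From C via epsilon: add D, H.
From H via epsilon: add L.
No new states can be added; the closed set is {C, D, E, F, H, I, K, L, N}.

{C, D, E, F, H, I, K, L, N}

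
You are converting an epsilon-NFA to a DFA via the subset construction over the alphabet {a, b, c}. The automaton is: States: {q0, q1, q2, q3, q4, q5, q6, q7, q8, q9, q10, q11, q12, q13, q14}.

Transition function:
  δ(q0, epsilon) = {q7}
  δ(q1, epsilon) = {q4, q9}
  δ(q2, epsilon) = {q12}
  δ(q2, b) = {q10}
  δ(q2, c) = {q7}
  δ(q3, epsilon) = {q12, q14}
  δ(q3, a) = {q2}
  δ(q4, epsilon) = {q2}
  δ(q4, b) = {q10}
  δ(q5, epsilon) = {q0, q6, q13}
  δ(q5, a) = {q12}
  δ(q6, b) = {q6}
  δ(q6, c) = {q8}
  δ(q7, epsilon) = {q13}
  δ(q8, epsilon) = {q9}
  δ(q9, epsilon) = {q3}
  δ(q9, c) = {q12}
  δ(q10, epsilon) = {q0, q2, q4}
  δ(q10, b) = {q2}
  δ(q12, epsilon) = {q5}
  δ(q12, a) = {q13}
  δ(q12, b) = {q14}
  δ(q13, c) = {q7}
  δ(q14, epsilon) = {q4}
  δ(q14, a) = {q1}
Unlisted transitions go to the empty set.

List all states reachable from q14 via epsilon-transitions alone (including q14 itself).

Start with {q14}.
From q14 via epsilon: add q4.
From q4 via epsilon: add q2.
From q2 via epsilon: add q12.
From q12 via epsilon: add q5.
From q5 via epsilon: add q0, q6, q13.
From q0 via epsilon: add q7.
No new states can be added; the closed set is {q0, q2, q4, q5, q6, q7, q12, q13, q14}.

{q0, q2, q4, q5, q6, q7, q12, q13, q14}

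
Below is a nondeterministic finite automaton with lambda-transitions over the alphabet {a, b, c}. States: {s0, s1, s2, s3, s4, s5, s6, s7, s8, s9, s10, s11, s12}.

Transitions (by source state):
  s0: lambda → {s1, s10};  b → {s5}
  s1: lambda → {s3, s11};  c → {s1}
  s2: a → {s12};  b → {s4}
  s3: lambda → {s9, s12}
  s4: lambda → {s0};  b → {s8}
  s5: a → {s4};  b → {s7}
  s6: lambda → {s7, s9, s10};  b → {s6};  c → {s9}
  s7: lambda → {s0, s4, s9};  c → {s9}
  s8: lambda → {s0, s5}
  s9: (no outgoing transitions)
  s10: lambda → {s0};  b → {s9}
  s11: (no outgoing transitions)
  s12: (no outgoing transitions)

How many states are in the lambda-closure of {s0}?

Start with {s0}.
From s0 via lambda: add s1, s10.
From s1 via lambda: add s3, s11.
From s3 via lambda: add s9, s12.
lambda-closure = {s0, s1, s3, s9, s10, s11, s12}, which has 7 states.

7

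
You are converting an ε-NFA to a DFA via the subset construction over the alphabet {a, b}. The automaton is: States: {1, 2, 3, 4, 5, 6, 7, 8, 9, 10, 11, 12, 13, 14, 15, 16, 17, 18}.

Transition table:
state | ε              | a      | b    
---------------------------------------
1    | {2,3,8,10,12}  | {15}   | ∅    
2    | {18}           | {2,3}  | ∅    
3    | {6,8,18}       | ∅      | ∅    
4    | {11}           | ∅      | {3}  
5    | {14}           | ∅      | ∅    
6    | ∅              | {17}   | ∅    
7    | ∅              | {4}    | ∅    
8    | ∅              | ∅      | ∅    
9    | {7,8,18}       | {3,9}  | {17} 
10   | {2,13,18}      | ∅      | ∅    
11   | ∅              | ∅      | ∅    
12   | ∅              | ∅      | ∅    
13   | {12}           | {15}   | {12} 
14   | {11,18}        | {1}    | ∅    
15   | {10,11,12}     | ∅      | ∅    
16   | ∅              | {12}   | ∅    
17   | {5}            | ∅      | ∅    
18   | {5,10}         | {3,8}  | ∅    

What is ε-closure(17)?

Start with {17}.
From 17 via ε: add 5.
From 5 via ε: add 14.
From 14 via ε: add 11, 18.
From 18 via ε: add 10.
From 10 via ε: add 2, 13.
From 13 via ε: add 12.
No new states can be added; the closed set is {2, 5, 10, 11, 12, 13, 14, 17, 18}.

{2, 5, 10, 11, 12, 13, 14, 17, 18}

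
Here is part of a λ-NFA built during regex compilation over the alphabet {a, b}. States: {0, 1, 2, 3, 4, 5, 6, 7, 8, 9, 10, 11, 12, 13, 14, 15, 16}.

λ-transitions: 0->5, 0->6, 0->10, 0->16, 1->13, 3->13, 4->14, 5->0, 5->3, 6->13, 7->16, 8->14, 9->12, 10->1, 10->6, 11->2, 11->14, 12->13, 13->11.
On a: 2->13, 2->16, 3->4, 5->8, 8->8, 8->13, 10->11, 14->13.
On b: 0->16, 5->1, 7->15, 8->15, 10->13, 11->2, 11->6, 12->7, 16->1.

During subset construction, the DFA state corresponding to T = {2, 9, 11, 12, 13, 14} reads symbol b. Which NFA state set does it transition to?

11 on b → {2, 6}.
12 on b → {7}.
No b-transition from 2, 9, 13, 14.
Union after reading b: {2, 6, 7}.
Now take the λ-closure:
From 6 via λ: add 13.
From 7 via λ: add 16.
From 13 via λ: add 11.
From 11 via λ: add 14.
No new states can be added; the closed set is {2, 6, 7, 11, 13, 14, 16}.

{2, 6, 7, 11, 13, 14, 16}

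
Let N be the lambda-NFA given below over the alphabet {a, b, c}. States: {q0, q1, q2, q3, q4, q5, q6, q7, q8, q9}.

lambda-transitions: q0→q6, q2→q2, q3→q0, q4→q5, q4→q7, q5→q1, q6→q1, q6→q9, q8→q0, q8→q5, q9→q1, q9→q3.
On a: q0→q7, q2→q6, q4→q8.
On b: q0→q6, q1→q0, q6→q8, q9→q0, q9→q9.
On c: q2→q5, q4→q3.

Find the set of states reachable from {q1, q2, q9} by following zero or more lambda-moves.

{q0, q1, q2, q3, q6, q9}

Start with {q1, q2, q9}.
From q9 via lambda: add q3.
From q3 via lambda: add q0.
From q0 via lambda: add q6.
No new states can be added; the closed set is {q0, q1, q2, q3, q6, q9}.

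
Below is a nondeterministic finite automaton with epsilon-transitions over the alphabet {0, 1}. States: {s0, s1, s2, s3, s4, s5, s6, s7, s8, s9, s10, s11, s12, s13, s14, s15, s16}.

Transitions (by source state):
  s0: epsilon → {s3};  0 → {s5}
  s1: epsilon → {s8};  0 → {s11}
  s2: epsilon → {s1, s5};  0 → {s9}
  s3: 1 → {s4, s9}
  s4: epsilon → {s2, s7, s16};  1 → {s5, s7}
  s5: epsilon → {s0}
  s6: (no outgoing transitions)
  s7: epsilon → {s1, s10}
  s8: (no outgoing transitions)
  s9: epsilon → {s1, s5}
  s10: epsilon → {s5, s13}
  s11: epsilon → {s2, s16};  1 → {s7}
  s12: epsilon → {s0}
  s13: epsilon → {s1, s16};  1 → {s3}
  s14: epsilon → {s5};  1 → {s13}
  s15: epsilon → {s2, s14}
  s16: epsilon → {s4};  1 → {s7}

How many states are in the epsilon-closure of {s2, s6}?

7

Start with {s2, s6}.
From s2 via epsilon: add s1, s5.
From s1 via epsilon: add s8.
From s5 via epsilon: add s0.
From s0 via epsilon: add s3.
epsilon-closure = {s0, s1, s2, s3, s5, s6, s8}, which has 7 states.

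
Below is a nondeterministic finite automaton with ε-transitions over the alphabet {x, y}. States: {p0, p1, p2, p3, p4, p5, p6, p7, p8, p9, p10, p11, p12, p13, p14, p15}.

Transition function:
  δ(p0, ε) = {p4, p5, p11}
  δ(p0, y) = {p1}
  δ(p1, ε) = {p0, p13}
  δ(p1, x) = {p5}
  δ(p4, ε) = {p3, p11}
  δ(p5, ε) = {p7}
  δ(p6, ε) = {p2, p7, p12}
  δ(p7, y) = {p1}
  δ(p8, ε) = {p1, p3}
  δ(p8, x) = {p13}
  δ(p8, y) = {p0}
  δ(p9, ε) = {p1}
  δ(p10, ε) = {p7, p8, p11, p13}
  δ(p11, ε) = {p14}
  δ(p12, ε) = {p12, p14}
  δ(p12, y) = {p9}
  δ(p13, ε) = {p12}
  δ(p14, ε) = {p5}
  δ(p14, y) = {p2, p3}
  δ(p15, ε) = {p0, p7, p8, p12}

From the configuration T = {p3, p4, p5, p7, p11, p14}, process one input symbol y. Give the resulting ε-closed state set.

p7 on y → {p1}.
p14 on y → {p2, p3}.
No y-transition from p3, p4, p5, p11.
Union after reading y: {p1, p2, p3}.
Now take the ε-closure:
From p1 via ε: add p0, p13.
From p0 via ε: add p4, p5, p11.
From p13 via ε: add p12.
From p5 via ε: add p7.
From p11 via ε: add p14.
No new states can be added; the closed set is {p0, p1, p2, p3, p4, p5, p7, p11, p12, p13, p14}.

{p0, p1, p2, p3, p4, p5, p7, p11, p12, p13, p14}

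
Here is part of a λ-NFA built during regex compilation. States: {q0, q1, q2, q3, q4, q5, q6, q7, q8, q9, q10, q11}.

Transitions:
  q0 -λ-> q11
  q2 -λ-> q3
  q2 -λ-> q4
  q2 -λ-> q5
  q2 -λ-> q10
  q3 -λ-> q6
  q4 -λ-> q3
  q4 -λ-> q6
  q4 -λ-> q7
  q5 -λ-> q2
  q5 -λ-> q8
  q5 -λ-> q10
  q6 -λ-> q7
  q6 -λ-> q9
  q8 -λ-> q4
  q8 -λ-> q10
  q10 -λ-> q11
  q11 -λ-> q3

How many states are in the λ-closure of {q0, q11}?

6

Start with {q0, q11}.
From q11 via λ: add q3.
From q3 via λ: add q6.
From q6 via λ: add q7, q9.
λ-closure = {q0, q3, q6, q7, q9, q11}, which has 6 states.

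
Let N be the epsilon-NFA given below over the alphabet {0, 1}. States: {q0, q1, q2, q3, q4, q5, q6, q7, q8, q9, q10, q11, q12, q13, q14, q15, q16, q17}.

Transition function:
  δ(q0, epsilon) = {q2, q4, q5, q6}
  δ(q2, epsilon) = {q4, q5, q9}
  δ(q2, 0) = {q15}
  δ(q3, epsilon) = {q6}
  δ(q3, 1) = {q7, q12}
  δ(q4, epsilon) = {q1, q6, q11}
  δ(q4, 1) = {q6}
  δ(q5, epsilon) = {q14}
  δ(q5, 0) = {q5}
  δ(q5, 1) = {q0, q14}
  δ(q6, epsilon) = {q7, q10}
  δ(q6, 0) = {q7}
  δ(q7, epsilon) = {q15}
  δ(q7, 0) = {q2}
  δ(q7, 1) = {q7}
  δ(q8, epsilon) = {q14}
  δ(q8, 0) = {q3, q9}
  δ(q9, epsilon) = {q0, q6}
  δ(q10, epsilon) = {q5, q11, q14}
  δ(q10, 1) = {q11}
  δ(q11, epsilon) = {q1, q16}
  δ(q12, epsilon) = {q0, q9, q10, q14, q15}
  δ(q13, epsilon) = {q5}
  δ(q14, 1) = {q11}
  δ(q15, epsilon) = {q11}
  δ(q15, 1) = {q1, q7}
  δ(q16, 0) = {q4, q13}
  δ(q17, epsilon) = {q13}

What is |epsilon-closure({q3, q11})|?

Start with {q3, q11}.
From q3 via epsilon: add q6.
From q11 via epsilon: add q1, q16.
From q6 via epsilon: add q7, q10.
From q7 via epsilon: add q15.
From q10 via epsilon: add q5, q14.
epsilon-closure = {q1, q3, q5, q6, q7, q10, q11, q14, q15, q16}, which has 10 states.

10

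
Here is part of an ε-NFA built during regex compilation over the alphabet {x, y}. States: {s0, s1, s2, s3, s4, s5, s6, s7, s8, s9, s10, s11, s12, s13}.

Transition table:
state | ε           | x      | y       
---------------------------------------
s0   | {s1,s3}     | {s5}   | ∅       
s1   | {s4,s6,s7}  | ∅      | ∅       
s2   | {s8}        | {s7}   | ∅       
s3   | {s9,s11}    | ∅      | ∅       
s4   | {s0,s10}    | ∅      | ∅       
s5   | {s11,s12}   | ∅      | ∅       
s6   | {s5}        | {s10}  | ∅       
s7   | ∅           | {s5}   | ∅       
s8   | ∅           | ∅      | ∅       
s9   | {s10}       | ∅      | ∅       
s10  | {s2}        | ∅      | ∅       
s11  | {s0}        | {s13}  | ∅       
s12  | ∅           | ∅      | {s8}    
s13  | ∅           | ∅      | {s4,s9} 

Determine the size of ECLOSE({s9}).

4

Start with {s9}.
From s9 via ε: add s10.
From s10 via ε: add s2.
From s2 via ε: add s8.
ε-closure = {s2, s8, s9, s10}, which has 4 states.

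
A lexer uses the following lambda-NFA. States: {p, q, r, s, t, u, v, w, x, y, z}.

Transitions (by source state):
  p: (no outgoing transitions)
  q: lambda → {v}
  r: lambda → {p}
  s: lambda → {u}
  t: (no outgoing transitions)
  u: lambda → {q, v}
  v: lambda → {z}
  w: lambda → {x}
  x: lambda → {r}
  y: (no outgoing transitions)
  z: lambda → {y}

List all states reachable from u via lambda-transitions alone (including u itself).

{q, u, v, y, z}

Start with {u}.
From u via lambda: add q, v.
From v via lambda: add z.
From z via lambda: add y.
No new states can be added; the closed set is {q, u, v, y, z}.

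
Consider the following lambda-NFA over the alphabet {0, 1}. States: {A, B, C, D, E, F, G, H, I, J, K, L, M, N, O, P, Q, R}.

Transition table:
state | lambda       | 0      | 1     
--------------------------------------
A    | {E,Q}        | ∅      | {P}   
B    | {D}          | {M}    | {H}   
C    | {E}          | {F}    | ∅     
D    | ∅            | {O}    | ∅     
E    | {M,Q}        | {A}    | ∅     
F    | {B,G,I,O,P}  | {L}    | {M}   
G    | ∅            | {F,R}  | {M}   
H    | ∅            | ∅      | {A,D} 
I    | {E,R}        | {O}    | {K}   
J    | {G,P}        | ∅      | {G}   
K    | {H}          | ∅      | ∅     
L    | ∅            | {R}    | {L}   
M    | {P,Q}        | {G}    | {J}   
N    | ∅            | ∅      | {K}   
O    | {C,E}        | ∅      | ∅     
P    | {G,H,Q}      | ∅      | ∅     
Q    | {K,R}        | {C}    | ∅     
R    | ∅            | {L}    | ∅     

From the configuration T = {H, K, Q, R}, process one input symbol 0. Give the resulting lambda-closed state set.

Q on 0 → {C}.
R on 0 → {L}.
No 0-transition from H, K.
Union after reading 0: {C, L}.
Now take the lambda-closure:
From C via lambda: add E.
From E via lambda: add M, Q.
From M via lambda: add P.
From Q via lambda: add K, R.
From K via lambda: add H.
From P via lambda: add G.
No new states can be added; the closed set is {C, E, G, H, K, L, M, P, Q, R}.

{C, E, G, H, K, L, M, P, Q, R}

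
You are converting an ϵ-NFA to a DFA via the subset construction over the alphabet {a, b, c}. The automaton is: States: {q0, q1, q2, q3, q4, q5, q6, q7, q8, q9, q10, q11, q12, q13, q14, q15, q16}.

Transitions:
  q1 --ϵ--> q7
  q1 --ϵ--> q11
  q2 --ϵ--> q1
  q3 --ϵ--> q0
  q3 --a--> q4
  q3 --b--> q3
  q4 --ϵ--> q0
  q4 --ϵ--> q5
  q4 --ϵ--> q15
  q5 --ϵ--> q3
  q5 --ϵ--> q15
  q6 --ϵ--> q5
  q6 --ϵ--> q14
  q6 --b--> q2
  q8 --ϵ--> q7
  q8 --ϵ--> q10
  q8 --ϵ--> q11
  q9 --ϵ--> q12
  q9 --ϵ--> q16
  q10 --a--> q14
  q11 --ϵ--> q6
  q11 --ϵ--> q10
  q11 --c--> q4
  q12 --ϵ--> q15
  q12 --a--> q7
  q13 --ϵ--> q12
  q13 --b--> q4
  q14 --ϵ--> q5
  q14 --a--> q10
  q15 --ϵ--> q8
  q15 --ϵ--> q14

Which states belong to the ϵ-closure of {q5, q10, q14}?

Start with {q5, q10, q14}.
From q5 via ϵ: add q3, q15.
From q3 via ϵ: add q0.
From q15 via ϵ: add q8.
From q8 via ϵ: add q7, q11.
From q11 via ϵ: add q6.
No new states can be added; the closed set is {q0, q3, q5, q6, q7, q8, q10, q11, q14, q15}.

{q0, q3, q5, q6, q7, q8, q10, q11, q14, q15}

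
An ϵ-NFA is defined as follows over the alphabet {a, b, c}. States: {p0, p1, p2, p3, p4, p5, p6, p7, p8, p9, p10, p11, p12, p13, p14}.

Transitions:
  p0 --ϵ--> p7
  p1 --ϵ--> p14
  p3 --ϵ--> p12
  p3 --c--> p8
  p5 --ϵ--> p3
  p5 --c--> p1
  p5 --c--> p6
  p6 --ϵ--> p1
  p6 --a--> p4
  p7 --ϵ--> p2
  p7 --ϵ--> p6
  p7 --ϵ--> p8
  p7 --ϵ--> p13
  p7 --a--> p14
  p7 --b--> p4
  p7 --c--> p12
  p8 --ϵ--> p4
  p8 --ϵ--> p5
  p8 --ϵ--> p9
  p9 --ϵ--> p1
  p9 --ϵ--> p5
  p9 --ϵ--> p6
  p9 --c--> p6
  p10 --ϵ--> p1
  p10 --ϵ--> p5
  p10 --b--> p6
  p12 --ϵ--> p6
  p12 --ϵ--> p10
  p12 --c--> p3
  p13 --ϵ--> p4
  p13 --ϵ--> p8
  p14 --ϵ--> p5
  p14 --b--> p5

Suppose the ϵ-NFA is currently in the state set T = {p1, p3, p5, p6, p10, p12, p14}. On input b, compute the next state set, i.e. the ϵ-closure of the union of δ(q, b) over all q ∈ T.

{p1, p3, p5, p6, p10, p12, p14}

p10 on b → {p6}.
p14 on b → {p5}.
No b-transition from p1, p3, p5, p6, p12.
Union after reading b: {p5, p6}.
Now take the ϵ-closure:
From p5 via ϵ: add p3.
From p6 via ϵ: add p1.
From p1 via ϵ: add p14.
From p3 via ϵ: add p12.
From p12 via ϵ: add p10.
No new states can be added; the closed set is {p1, p3, p5, p6, p10, p12, p14}.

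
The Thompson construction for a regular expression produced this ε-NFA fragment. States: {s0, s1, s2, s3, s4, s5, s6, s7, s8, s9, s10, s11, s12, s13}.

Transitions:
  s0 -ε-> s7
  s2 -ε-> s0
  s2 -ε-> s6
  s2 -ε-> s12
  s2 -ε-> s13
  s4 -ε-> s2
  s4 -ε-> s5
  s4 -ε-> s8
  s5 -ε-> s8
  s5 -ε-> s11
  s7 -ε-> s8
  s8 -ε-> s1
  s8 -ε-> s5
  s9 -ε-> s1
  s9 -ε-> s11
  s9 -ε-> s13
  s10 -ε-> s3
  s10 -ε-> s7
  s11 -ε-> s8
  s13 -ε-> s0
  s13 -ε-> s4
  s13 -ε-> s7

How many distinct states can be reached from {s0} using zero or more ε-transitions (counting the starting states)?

Start with {s0}.
From s0 via ε: add s7.
From s7 via ε: add s8.
From s8 via ε: add s1, s5.
From s5 via ε: add s11.
ε-closure = {s0, s1, s5, s7, s8, s11}, which has 6 states.

6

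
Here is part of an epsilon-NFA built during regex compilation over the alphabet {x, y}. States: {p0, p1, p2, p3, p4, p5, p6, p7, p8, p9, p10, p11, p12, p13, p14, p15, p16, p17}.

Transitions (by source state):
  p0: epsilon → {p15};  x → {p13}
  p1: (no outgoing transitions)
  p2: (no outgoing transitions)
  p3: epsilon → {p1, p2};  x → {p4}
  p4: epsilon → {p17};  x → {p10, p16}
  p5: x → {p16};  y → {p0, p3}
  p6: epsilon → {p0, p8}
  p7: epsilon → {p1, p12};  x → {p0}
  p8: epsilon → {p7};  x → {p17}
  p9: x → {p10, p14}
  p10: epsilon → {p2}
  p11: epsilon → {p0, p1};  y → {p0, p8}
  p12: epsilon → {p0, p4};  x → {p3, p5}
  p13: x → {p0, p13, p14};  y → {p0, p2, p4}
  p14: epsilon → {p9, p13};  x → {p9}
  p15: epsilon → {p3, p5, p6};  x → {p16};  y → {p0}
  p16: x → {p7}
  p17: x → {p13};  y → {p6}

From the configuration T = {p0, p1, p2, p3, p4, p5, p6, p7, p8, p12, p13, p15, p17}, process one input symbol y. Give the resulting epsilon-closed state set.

p5 on y → {p0, p3}.
p13 on y → {p0, p2, p4}.
p15 on y → {p0}.
p17 on y → {p6}.
No y-transition from p0, p1, p2, p3, p4, p6, p7, p8, p12.
Union after reading y: {p0, p2, p3, p4, p6}.
Now take the epsilon-closure:
From p0 via epsilon: add p15.
From p3 via epsilon: add p1.
From p4 via epsilon: add p17.
From p6 via epsilon: add p8.
From p8 via epsilon: add p7.
From p15 via epsilon: add p5.
From p7 via epsilon: add p12.
No new states can be added; the closed set is {p0, p1, p2, p3, p4, p5, p6, p7, p8, p12, p15, p17}.

{p0, p1, p2, p3, p4, p5, p6, p7, p8, p12, p15, p17}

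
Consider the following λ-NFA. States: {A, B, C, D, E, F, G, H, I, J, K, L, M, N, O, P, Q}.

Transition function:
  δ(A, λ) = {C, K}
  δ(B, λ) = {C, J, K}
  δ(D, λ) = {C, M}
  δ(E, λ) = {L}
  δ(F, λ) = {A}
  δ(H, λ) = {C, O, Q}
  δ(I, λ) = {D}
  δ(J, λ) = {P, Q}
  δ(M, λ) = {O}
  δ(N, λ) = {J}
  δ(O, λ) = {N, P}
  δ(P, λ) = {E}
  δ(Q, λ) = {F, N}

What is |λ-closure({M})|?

Start with {M}.
From M via λ: add O.
From O via λ: add N, P.
From N via λ: add J.
From P via λ: add E.
From E via λ: add L.
From J via λ: add Q.
From Q via λ: add F.
From F via λ: add A.
From A via λ: add C, K.
λ-closure = {A, C, E, F, J, K, L, M, N, O, P, Q}, which has 12 states.

12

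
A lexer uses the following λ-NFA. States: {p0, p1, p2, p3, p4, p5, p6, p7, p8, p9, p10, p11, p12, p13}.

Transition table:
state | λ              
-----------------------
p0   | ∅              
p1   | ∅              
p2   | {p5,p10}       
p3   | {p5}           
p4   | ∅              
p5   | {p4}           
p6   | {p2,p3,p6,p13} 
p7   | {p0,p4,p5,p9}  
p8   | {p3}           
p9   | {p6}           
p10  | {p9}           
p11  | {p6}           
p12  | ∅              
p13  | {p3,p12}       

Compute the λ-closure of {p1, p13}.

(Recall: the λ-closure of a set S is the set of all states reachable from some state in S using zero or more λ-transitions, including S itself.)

{p1, p3, p4, p5, p12, p13}

Start with {p1, p13}.
From p13 via λ: add p3, p12.
From p3 via λ: add p5.
From p5 via λ: add p4.
No new states can be added; the closed set is {p1, p3, p4, p5, p12, p13}.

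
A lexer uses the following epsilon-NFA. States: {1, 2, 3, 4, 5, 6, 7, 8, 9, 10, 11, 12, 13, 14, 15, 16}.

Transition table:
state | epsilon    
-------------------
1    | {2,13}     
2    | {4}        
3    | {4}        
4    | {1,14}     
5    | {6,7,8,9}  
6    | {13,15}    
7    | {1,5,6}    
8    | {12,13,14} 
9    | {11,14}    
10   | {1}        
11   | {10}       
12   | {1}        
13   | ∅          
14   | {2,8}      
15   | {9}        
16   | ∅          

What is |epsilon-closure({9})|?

10

Start with {9}.
From 9 via epsilon: add 11, 14.
From 11 via epsilon: add 10.
From 14 via epsilon: add 2, 8.
From 2 via epsilon: add 4.
From 8 via epsilon: add 12, 13.
From 10 via epsilon: add 1.
epsilon-closure = {1, 2, 4, 8, 9, 10, 11, 12, 13, 14}, which has 10 states.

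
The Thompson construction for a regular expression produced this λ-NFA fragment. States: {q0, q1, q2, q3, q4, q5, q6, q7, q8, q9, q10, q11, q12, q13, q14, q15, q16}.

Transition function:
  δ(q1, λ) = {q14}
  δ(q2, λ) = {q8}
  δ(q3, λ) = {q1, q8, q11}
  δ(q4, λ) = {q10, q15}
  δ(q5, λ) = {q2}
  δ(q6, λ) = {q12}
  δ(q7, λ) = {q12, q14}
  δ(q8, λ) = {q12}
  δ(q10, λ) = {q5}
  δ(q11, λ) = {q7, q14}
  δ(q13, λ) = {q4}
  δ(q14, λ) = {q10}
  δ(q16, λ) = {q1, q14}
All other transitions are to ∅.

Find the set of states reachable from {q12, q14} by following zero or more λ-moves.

{q2, q5, q8, q10, q12, q14}

Start with {q12, q14}.
From q14 via λ: add q10.
From q10 via λ: add q5.
From q5 via λ: add q2.
From q2 via λ: add q8.
No new states can be added; the closed set is {q2, q5, q8, q10, q12, q14}.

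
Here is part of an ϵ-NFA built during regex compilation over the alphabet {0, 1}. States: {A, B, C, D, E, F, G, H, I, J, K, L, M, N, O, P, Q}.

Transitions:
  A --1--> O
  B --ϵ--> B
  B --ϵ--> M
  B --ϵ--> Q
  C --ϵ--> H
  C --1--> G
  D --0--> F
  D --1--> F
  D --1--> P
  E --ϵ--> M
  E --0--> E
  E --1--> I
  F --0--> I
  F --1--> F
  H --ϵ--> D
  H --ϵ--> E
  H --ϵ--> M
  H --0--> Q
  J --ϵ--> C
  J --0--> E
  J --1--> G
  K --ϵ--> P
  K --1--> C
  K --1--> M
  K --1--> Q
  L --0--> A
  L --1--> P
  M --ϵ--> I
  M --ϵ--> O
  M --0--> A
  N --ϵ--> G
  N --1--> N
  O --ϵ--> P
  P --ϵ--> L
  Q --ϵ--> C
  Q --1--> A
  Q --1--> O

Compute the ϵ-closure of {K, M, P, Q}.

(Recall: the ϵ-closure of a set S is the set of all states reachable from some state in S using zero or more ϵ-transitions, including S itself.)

Start with {K, M, P, Q}.
From M via ϵ: add I, O.
From P via ϵ: add L.
From Q via ϵ: add C.
From C via ϵ: add H.
From H via ϵ: add D, E.
No new states can be added; the closed set is {C, D, E, H, I, K, L, M, O, P, Q}.

{C, D, E, H, I, K, L, M, O, P, Q}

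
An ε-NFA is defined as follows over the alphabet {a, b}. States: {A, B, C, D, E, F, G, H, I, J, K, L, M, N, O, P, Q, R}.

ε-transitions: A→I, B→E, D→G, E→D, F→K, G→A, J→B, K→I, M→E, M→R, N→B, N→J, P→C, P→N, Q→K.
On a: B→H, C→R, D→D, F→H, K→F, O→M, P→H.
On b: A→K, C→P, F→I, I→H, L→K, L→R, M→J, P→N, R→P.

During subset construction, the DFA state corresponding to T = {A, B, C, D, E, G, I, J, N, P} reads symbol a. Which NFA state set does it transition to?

B on a → {H}.
C on a → {R}.
D on a → {D}.
P on a → {H}.
No a-transition from A, E, G, I, J, N.
Union after reading a: {D, H, R}.
Now take the ε-closure:
From D via ε: add G.
From G via ε: add A.
From A via ε: add I.
No new states can be added; the closed set is {A, D, G, H, I, R}.

{A, D, G, H, I, R}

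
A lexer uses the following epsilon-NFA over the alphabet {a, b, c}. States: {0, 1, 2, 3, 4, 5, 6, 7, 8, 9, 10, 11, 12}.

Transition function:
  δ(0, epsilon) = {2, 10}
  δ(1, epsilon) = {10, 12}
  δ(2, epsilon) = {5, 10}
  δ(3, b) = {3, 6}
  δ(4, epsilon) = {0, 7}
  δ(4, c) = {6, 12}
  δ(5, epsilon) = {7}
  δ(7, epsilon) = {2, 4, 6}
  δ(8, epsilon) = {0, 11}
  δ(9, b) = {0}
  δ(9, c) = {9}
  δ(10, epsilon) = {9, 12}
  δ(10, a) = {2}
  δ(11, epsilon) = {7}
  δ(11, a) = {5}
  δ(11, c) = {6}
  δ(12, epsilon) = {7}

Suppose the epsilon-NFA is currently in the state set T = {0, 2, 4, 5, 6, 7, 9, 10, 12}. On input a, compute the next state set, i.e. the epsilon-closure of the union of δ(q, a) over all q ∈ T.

10 on a → {2}.
No a-transition from 0, 2, 4, 5, 6, 7, 9, 12.
Union after reading a: {2}.
Now take the epsilon-closure:
From 2 via epsilon: add 5, 10.
From 5 via epsilon: add 7.
From 10 via epsilon: add 9, 12.
From 7 via epsilon: add 4, 6.
From 4 via epsilon: add 0.
No new states can be added; the closed set is {0, 2, 4, 5, 6, 7, 9, 10, 12}.

{0, 2, 4, 5, 6, 7, 9, 10, 12}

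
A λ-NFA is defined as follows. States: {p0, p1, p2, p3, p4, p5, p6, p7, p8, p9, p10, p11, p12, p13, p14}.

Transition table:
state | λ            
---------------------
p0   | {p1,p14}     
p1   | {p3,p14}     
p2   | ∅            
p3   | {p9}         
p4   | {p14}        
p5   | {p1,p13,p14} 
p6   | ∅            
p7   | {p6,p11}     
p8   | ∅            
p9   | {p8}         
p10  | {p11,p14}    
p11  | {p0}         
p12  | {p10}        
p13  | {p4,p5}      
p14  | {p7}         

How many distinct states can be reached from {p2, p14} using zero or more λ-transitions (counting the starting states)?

Start with {p2, p14}.
From p14 via λ: add p7.
From p7 via λ: add p6, p11.
From p11 via λ: add p0.
From p0 via λ: add p1.
From p1 via λ: add p3.
From p3 via λ: add p9.
From p9 via λ: add p8.
λ-closure = {p0, p1, p2, p3, p6, p7, p8, p9, p11, p14}, which has 10 states.

10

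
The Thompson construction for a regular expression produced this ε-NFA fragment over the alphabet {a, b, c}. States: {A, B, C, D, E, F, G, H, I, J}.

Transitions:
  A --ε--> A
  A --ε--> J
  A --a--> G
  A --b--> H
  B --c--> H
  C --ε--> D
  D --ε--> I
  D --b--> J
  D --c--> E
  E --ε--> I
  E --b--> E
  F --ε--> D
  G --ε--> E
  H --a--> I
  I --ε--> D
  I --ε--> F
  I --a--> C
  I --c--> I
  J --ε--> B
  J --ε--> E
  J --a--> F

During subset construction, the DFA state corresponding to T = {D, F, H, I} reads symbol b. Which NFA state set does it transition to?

D on b → {J}.
No b-transition from F, H, I.
Union after reading b: {J}.
Now take the ε-closure:
From J via ε: add B, E.
From E via ε: add I.
From I via ε: add D, F.
No new states can be added; the closed set is {B, D, E, F, I, J}.

{B, D, E, F, I, J}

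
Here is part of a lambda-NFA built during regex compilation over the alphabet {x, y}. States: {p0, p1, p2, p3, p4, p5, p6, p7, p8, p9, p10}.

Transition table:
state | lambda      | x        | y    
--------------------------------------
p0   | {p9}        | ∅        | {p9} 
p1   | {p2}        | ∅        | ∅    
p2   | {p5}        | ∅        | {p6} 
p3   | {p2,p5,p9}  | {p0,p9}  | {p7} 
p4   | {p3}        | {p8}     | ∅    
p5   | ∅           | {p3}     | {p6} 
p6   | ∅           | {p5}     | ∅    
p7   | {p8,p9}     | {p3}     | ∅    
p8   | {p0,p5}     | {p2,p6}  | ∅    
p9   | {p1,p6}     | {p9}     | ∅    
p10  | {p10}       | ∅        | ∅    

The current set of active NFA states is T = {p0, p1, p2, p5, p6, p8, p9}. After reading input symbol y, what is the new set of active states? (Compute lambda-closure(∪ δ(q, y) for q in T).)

{p1, p2, p5, p6, p9}

p0 on y → {p9}.
p2 on y → {p6}.
p5 on y → {p6}.
No y-transition from p1, p6, p8, p9.
Union after reading y: {p6, p9}.
Now take the lambda-closure:
From p9 via lambda: add p1.
From p1 via lambda: add p2.
From p2 via lambda: add p5.
No new states can be added; the closed set is {p1, p2, p5, p6, p9}.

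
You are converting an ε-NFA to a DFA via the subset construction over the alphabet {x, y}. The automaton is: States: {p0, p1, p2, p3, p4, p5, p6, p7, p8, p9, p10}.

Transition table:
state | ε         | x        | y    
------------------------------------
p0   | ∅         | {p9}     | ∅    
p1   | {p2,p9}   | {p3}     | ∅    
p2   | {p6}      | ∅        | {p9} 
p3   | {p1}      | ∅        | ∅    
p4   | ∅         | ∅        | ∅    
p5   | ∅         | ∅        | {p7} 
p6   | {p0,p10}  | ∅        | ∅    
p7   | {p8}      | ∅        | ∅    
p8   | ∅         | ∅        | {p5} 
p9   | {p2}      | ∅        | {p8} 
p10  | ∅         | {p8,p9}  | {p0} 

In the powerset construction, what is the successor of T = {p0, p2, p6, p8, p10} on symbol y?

{p0, p2, p5, p6, p9, p10}

p2 on y → {p9}.
p8 on y → {p5}.
p10 on y → {p0}.
No y-transition from p0, p6.
Union after reading y: {p0, p5, p9}.
Now take the ε-closure:
From p9 via ε: add p2.
From p2 via ε: add p6.
From p6 via ε: add p10.
No new states can be added; the closed set is {p0, p2, p5, p6, p9, p10}.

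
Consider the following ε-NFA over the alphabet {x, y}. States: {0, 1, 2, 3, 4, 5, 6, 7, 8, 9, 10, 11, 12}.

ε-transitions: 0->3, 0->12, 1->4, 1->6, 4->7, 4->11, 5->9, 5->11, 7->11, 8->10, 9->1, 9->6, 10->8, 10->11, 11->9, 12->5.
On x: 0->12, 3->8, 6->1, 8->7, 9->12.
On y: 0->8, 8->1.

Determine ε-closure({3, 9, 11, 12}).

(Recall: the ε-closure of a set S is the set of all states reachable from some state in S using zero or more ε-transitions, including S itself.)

{1, 3, 4, 5, 6, 7, 9, 11, 12}

Start with {3, 9, 11, 12}.
From 9 via ε: add 1, 6.
From 12 via ε: add 5.
From 1 via ε: add 4.
From 4 via ε: add 7.
No new states can be added; the closed set is {1, 3, 4, 5, 6, 7, 9, 11, 12}.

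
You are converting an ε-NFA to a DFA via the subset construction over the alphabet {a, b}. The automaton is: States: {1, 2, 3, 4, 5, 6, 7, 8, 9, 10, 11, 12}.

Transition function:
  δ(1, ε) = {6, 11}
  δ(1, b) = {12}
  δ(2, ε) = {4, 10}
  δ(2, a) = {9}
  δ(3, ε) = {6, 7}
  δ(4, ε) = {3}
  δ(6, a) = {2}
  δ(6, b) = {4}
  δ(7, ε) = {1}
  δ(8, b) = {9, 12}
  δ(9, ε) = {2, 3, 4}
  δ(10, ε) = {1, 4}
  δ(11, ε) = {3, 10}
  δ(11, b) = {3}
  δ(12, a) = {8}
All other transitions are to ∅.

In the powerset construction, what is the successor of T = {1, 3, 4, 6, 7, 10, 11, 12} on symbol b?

1 on b → {12}.
6 on b → {4}.
11 on b → {3}.
No b-transition from 3, 4, 7, 10, 12.
Union after reading b: {3, 4, 12}.
Now take the ε-closure:
From 3 via ε: add 6, 7.
From 7 via ε: add 1.
From 1 via ε: add 11.
From 11 via ε: add 10.
No new states can be added; the closed set is {1, 3, 4, 6, 7, 10, 11, 12}.

{1, 3, 4, 6, 7, 10, 11, 12}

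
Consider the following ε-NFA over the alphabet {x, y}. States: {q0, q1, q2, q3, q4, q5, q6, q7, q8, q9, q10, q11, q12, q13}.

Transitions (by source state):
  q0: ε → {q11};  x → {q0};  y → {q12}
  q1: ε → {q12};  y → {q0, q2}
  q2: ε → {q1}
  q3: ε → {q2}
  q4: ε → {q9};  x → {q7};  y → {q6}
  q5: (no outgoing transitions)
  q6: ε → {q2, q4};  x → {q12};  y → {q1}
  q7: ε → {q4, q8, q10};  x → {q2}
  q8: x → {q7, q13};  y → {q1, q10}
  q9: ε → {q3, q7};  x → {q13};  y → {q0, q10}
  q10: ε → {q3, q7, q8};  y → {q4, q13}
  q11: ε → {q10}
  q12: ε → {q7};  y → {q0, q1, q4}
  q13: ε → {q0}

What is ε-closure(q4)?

Start with {q4}.
From q4 via ε: add q9.
From q9 via ε: add q3, q7.
From q3 via ε: add q2.
From q7 via ε: add q8, q10.
From q2 via ε: add q1.
From q1 via ε: add q12.
No new states can be added; the closed set is {q1, q2, q3, q4, q7, q8, q9, q10, q12}.

{q1, q2, q3, q4, q7, q8, q9, q10, q12}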